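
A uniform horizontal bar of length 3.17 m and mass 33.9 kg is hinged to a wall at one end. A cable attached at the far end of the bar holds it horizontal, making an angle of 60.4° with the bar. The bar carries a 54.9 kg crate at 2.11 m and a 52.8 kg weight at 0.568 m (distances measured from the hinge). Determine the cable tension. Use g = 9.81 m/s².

T ≈ 710 N

Choose the hinge as the axis so the unknown hinge reaction has zero arm there.
Beam weight: 33.9 × 9.81 = 332.6 N down at 1.585 m → arm 1.585 m, τ = 332.6 × 1.585 = 527.2 N·m clockwise.
Crate: 54.9 × 9.81 = 538.6 N down at 2.11 m → arm 2.11 m, τ = 538.6 × 2.11 = 1136 N·m clockwise.
Weight: 52.8 × 9.81 = 518 N down at 0.568 m → arm 0.568 m, τ = 518 × 0.568 = 294.2 N·m clockwise.
Total clockwise load moment = 1957 N·m.
The cable tension T acts at 3.17 m; only its component perpendicular to the bar, T sinθ, produces torque. sin 60.4° = 0.8695.
Balancing moments: T × 3.17 × 0.8695 = 1957, giving T = 1957 / 2.756 = 710 N.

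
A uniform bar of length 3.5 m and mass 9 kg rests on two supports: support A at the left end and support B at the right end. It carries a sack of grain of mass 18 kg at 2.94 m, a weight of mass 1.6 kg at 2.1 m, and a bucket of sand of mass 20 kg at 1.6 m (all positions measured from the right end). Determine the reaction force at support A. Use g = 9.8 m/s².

Choose support B as the axis so its reaction then has zero moment arm.
Beam weight: 9 × 9.8 = 88.2 N down at 1.75 m → arm 1.75 m, τ = 88.2 × 1.75 = 154.3 N·m counterclockwise.
Sack of grain: 18 × 9.8 = 176.4 N down at 2.94 m → arm 2.94 m, τ = 176.4 × 2.94 = 518.6 N·m counterclockwise.
Weight: 1.6 × 9.8 = 15.68 N down at 2.1 m → arm 2.1 m, τ = 15.68 × 2.1 = 32.93 N·m counterclockwise.
Bucket of sand: 20 × 9.8 = 196 N down at 1.6 m → arm 1.6 m, τ = 196 × 1.6 = 313.6 N·m counterclockwise.
Net load moment about support B = 1019 N·m counterclockwise.
Reaction R at support A is upward at 3.5 m, arm 3.5 m → moment R × 3.5 clockwise.
Balancing moments: R × 3.5 = 1019, giving R = 291 N.

R_A ≈ 291 N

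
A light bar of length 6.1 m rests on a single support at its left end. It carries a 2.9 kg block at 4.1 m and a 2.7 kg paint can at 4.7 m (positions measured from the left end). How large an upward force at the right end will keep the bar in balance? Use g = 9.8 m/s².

About the left end:
Block: 2.9 × 9.8 = 28.42 N down at 4.1 m → arm 4.1 m, τ = 28.42 × 4.1 = 116.5 N·m clockwise.
Paint can: 2.7 × 9.8 = 26.46 N down at 4.7 m → arm 4.7 m, τ = 26.46 × 4.7 = 124.4 N·m clockwise.
Net moment of the loads = 240.9 N·m clockwise.
The upward force F acts at the right end, arm 6.1 m, giving F × 6.1 counterclockwise.
For rotational equilibrium, F × 6.1 = 240.9, so F = 240.9 / 6.1 = 39.5 N.

F ≈ 39.5 N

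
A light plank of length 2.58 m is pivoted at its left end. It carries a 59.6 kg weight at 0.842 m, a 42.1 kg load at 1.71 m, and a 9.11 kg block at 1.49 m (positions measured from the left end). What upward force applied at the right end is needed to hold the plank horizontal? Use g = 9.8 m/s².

F ≈ 516 N

Taking torques about the left end:
Weight: 59.6 × 9.8 = 584.1 N down at 0.842 m → arm 0.842 m, τ = 584.1 × 0.842 = 491.8 N·m clockwise.
Load: 42.1 × 9.8 = 412.6 N down at 1.71 m → arm 1.71 m, τ = 412.6 × 1.71 = 705.5 N·m clockwise.
Block: 9.11 × 9.8 = 89.28 N down at 1.49 m → arm 1.49 m, τ = 89.28 × 1.49 = 133 N·m clockwise.
Net moment of the loads = 1330 N·m clockwise.
The upward force F acts at the right end, arm 2.58 m, giving F × 2.58 counterclockwise.
For rotational equilibrium, F × 2.58 = 1330, so F = 1330 / 2.58 = 516 N.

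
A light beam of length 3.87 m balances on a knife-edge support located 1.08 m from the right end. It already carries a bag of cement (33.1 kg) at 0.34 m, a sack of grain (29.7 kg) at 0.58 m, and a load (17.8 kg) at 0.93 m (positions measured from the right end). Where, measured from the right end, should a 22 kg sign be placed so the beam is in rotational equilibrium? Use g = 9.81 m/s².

Take moments about the knife-edge support (at 1.08 m from the right end).
Bag of cement: 33.1 × 9.81 = 324.7 N down at 0.34 m → arm 0.74 m, τ = 324.7 × 0.74 = 240.3 N·m clockwise.
Sack of grain: 29.7 × 9.81 = 291.4 N down at 0.58 m → arm 0.5 m, τ = 291.4 × 0.5 = 145.7 N·m clockwise.
Load: 17.8 × 9.81 = 174.6 N down at 0.93 m → arm 0.15 m, τ = 174.6 × 0.15 = 26.19 N·m clockwise.
Net moment of existing loads = 412.2 N·m clockwise.
The sign weighs 22 × 9.81 = 215.8 N and must supply an equal counterclockwise moment, so its lever arm about the knife-edge support is 412.2 / 215.8 = 1.91 m.
That puts it at 1.08 + 1.91 = 2.99 m from the right end.

x ≈ 2.99 m from the right end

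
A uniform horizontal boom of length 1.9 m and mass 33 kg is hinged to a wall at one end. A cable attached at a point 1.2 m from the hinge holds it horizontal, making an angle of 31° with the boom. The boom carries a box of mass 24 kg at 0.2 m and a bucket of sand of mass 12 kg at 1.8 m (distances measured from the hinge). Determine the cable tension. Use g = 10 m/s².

About the hinge:
Beam weight: 33 × 10 = 330 N down at 0.95 m → arm 0.95 m, τ = 330 × 0.95 = 313.5 N·m clockwise.
Box: 24 × 10 = 240 N down at 0.2 m → arm 0.2 m, τ = 240 × 0.2 = 48 N·m clockwise.
Bucket of sand: 12 × 10 = 120 N down at 1.8 m → arm 1.8 m, τ = 120 × 1.8 = 216 N·m clockwise.
Total clockwise load moment = 577.5 N·m.
The cable tension T acts at 1.2 m; only its component perpendicular to the boom, T sinθ, produces torque. sin 31° = 0.515.
Στ = 0 ⇒ T × 1.2 × 0.515 = 577.5 ⇒ T = 577.5 / 0.618 = 934 N.

T ≈ 934 N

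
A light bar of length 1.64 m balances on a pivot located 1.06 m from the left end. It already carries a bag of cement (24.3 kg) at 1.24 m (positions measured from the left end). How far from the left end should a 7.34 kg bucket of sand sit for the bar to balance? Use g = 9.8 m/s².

x ≈ 0.464 m from the left end

About the pivot (at 1.06 m from the left end):
Bag of cement: 24.3 × 9.8 = 238.1 N down at 1.24 m → arm 0.18 m, τ = 238.1 × 0.18 = 42.86 N·m clockwise.
Net moment of existing loads = 42.86 N·m clockwise.
The bucket of sand weighs 7.34 × 9.8 = 71.93 N and must supply an equal counterclockwise moment, so its lever arm about the pivot is 42.86 / 71.93 = 0.596 m.
That puts it at 1.06 − 0.596 = 0.464 m from the left end.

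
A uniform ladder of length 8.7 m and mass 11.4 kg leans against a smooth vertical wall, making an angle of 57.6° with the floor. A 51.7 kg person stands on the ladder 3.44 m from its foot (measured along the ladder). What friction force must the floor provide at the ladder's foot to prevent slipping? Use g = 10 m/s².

f ≈ 166 N

About the foot of the ladder:
Ladder weight 11.4×10 = 114 N acts at 4.35 m along the ladder; its horizontal arm is 4.35·cos57.6° = 2.331 m → τ = 265.7 N·m clockwise.
Person: 51.7×10 = 517 N at 3.44 m → arm 1.843 m → τ = 952.8 N·m clockwise.
Wall normal N acts horizontally at the top; its moment arm is the height L sinθ = 8.7·sin57.6° = 7.346 m, counterclockwise.
Setting net torque to zero: N × 7.346 = 1218 → N = 166 N.
ΣFx = 0: friction at the foot balances the wall's push, so f = N_wall = 166 N.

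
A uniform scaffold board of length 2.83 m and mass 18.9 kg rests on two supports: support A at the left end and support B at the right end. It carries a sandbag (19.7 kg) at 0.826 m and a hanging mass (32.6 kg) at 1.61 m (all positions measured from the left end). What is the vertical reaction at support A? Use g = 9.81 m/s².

About support B:
Beam weight: 18.9 × 9.81 = 185.4 N down at 1.415 m → arm 1.415 m, τ = 185.4 × 1.415 = 262.3 N·m counterclockwise.
Sandbag: 19.7 × 9.81 = 193.3 N down at 0.826 m → arm 2.004 m, τ = 193.3 × 2.004 = 387.4 N·m counterclockwise.
Hanging mass: 32.6 × 9.81 = 319.8 N down at 1.61 m → arm 1.22 m, τ = 319.8 × 1.22 = 390.2 N·m counterclockwise.
Net load moment about support B = 1040 N·m counterclockwise.
Reaction R at support A is upward at 0 m, arm 2.83 m → moment R × 2.83 clockwise.
Balancing moments: R × 2.83 = 1040, giving R = 367 N.

R_A ≈ 367 N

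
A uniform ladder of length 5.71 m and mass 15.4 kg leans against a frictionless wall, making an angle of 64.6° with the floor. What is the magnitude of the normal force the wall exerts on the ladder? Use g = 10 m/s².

N_wall ≈ 36.6 N

Choose the foot of the ladder as the axis so the floor normal and friction both act there and drop out.
Ladder weight 15.4×10 = 154 N acts at 2.855 m along the ladder; its horizontal arm is 2.855·cos64.6° = 1.225 m → τ = 188.7 N·m clockwise.
Wall normal N acts horizontally at the top; its moment arm is the height L sinθ = 5.71·sin64.6° = 5.158 m, counterclockwise.
For rotational equilibrium, N × 5.158 = 188.7, so N = 36.6 N.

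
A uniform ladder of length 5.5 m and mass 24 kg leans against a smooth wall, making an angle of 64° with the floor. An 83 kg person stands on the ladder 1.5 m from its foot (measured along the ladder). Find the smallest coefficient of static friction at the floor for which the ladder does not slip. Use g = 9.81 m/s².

μ_min ≈ 0.158

Choose the foot of the ladder as the axis so the floor normal and friction both act there and drop out.
Ladder weight 24×9.81 = 235.4 N acts at 2.75 m along the ladder; its horizontal arm is 2.75·cos64° = 1.206 m → τ = 283.9 N·m clockwise.
Person: 83×9.81 = 814.2 N at 1.5 m → arm 0.6576 m → τ = 535.4 N·m clockwise.
Wall normal N acts horizontally at the top; its moment arm is the height L sinθ = 5.5·sin64° = 4.943 m, counterclockwise.
Στ = 0 ⇒ N × 4.943 = 819.3 ⇒ N = 165.7 N.
ΣFx = 0 ⇒ f = N_wall = 165.7 N. ΣFy = 0 ⇒ N_floor = 1050 N.
μ_min = f / N_floor = 165.7 / 1050 = 0.158.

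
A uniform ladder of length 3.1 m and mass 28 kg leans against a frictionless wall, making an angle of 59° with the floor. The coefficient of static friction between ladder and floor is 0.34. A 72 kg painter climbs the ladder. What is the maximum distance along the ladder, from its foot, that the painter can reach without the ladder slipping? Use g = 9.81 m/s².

Taking torques about the foot of the ladder:
Ladder weight 28×9.81 = 274.7 N acts at 1.55 m along the ladder; its horizontal arm is 1.55·cos59° = 0.7983 m → τ = 219.3 N·m clockwise.
Painter weight 72×9.81 = 706.3 N at distance d → arm d·cos59° → τ = 706.3·d·0.515 clockwise.
Wall normal N at the top has arm L sinθ = 2.657 m counterclockwise, so Στ = 0 gives N·2.657 = 219.3 + 363.7·d.
ΣFy = 0 ⇒ N_floor = 981 N, so the maximum friction is μ_s·N_floor = 0.34×981 = 333.5 N. ΣFx = 0 ⇒ N_wall = f, so at the slipping point N = 333.5 N.
Substituting: 333.5×2.657 = 219.3 + 363.7·d ⇒ d = (886.1 − 219.3) / 363.7 = 1.83 m.

d ≈ 1.83 m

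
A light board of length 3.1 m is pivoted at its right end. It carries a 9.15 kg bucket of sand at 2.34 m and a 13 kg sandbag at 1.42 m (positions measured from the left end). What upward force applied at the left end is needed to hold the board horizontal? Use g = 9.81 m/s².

Sum moments about the right end (the unknown pivot reaction has zero arm there).
Bucket of sand: 9.15 × 9.81 = 89.76 N down at 2.34 m → arm 0.76 m, τ = 89.76 × 0.76 = 68.22 N·m counterclockwise.
Sandbag: 13 × 9.81 = 127.5 N down at 1.42 m → arm 1.68 m, τ = 127.5 × 1.68 = 214.2 N·m counterclockwise.
Net moment of the loads = 282.4 N·m counterclockwise.
The upward force F acts at the left end, arm 3.1 m, giving F × 3.1 clockwise.
Setting net torque to zero: F × 3.1 = 282.4 → F = 282.4 / 3.1 = 91.1 N.

F ≈ 91.1 N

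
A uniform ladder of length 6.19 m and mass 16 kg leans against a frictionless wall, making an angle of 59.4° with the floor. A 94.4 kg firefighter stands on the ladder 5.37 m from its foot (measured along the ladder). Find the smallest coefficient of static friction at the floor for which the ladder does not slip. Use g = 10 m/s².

Sum moments about the foot of the ladder (the floor normal and friction both act there and drop out).
Ladder weight 16×10 = 160 N acts at 3.095 m along the ladder; its horizontal arm is 3.095·cos59.4° = 1.575 m → τ = 252 N·m clockwise.
Firefighter: 94.4×10 = 944 N at 5.37 m → arm 2.734 m → τ = 2581 N·m clockwise.
Wall normal N acts horizontally at the top; its moment arm is the height L sinθ = 6.19·sin59.4° = 5.328 m, counterclockwise.
For rotational equilibrium, N × 5.328 = 2833, so N = 531.7 N.
ΣFx = 0 ⇒ f = N_wall = 531.7 N. ΣFy = 0 ⇒ N_floor = 1104 N.
μ_min = f / N_floor = 531.7 / 1104 = 0.482.

μ_min ≈ 0.482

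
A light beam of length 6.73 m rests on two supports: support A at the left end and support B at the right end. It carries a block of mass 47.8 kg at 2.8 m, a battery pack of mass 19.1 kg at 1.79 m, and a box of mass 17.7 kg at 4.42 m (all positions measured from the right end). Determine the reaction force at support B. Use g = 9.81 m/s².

Taking torques about support A:
Block: 47.8 × 9.81 = 468.9 N down at 2.8 m → arm 3.93 m, τ = 468.9 × 3.93 = 1843 N·m clockwise.
Battery pack: 19.1 × 9.81 = 187.4 N down at 1.79 m → arm 4.94 m, τ = 187.4 × 4.94 = 925.8 N·m clockwise.
Box: 17.7 × 9.81 = 173.6 N down at 4.42 m → arm 2.31 m, τ = 173.6 × 2.31 = 401 N·m clockwise.
Net load moment about support A = 3170 N·m clockwise.
Reaction R at support B is upward at 0 m, arm 6.73 m → moment R × 6.73 counterclockwise.
Balancing moments: R × 6.73 = 3170, giving R = 471 N.

R_B ≈ 471 N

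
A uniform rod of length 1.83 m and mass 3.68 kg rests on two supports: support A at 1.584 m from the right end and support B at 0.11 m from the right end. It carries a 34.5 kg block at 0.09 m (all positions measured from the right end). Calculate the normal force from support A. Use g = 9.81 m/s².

Taking torques about support B:
Beam weight: 3.68 × 9.81 = 36.1 N down at 0.915 m → arm 0.805 m, τ = 36.1 × 0.805 = 29.06 N·m counterclockwise.
Block: 34.5 × 9.81 = 338.4 N down at 0.09 m → arm 0.02 m, τ = 338.4 × 0.02 = 6.768 N·m clockwise.
Net load moment about support B = 22.29 N·m counterclockwise.
Reaction R at support A is upward at 1.584 m, arm 1.474 m → moment R × 1.474 clockwise.
Στ = 0 ⇒ R × 1.474 = 22.29 ⇒ R = 15.1 N.

R_A ≈ 15.1 N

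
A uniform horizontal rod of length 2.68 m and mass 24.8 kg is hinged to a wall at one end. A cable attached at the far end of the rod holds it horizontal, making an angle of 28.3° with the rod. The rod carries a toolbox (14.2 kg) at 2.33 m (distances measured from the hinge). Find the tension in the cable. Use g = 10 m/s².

Take moments about the hinge.
Beam weight: 24.8 × 10 = 248 N down at 1.34 m → arm 1.34 m, τ = 248 × 1.34 = 332.3 N·m clockwise.
Toolbox: 14.2 × 10 = 142 N down at 2.33 m → arm 2.33 m, τ = 142 × 2.33 = 330.9 N·m clockwise.
Total clockwise load moment = 663.2 N·m.
The cable tension T acts at 2.68 m; only its component perpendicular to the rod, T sinθ, produces torque. sin 28.3° = 0.4741.
Balancing moments: T × 2.68 × 0.4741 = 663.2, giving T = 663.2 / 1.271 = 522 N.

T ≈ 522 N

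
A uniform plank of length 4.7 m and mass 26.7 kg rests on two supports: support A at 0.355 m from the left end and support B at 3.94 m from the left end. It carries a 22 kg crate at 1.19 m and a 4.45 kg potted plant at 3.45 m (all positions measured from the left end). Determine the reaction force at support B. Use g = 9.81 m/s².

Sum moments about support A (its reaction then has zero moment arm).
Beam weight: 26.7 × 9.81 = 261.9 N down at 2.35 m → arm 1.995 m, τ = 261.9 × 1.995 = 522.5 N·m clockwise.
Crate: 22 × 9.81 = 215.8 N down at 1.19 m → arm 0.835 m, τ = 215.8 × 0.835 = 180.2 N·m clockwise.
Potted plant: 4.45 × 9.81 = 43.65 N down at 3.45 m → arm 3.095 m, τ = 43.65 × 3.095 = 135.1 N·m clockwise.
Net load moment about support A = 837.8 N·m clockwise.
Reaction R at support B is upward at 3.94 m, arm 3.585 m → moment R × 3.585 counterclockwise.
Balancing moments: R × 3.585 = 837.8, giving R = 234 N.

R_B ≈ 234 N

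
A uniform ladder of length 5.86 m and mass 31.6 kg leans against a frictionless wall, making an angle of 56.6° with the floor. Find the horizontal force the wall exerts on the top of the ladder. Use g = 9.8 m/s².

N_wall ≈ 102 N

Taking torques about the foot of the ladder:
Ladder weight 31.6×9.8 = 309.7 N acts at 2.93 m along the ladder; its horizontal arm is 2.93·cos56.6° = 1.613 m → τ = 499.5 N·m clockwise.
Wall normal N acts horizontally at the top; its moment arm is the height L sinθ = 5.86·sin56.6° = 4.892 m, counterclockwise.
Setting net torque to zero: N × 4.892 = 499.5 → N = 102 N.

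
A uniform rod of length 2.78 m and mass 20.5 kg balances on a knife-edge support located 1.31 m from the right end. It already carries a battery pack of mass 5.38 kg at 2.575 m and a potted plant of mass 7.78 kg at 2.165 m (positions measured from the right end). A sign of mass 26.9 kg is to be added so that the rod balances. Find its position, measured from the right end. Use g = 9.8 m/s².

Take moments about the knife-edge support (at 1.31 m from the right end).
Beam weight: 20.5 × 9.8 = 200.9 N down at 1.39 m → arm 0.08 m, τ = 200.9 × 0.08 = 16.07 N·m counterclockwise.
Battery pack: 5.38 × 9.8 = 52.72 N down at 2.575 m → arm 1.265 m, τ = 52.72 × 1.265 = 66.69 N·m counterclockwise.
Potted plant: 7.78 × 9.8 = 76.24 N down at 2.165 m → arm 0.855 m, τ = 76.24 × 0.855 = 65.19 N·m counterclockwise.
Net moment of existing loads = 147.9 N·m counterclockwise.
The sign weighs 26.9 × 9.8 = 263.6 N and must supply an equal clockwise moment, so its lever arm about the knife-edge support is 147.9 / 263.6 = 0.561 m.
That puts it at 1.31 − 0.561 = 0.749 m from the right end.

x ≈ 0.749 m from the right end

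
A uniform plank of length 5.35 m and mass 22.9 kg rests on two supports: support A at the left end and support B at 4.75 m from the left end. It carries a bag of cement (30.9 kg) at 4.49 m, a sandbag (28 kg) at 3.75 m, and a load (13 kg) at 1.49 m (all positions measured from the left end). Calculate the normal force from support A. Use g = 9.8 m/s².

R_A ≈ 260 N

Take moments about support B.
Beam weight: 22.9 × 9.8 = 224.4 N down at 2.675 m → arm 2.075 m, τ = 224.4 × 2.075 = 465.6 N·m counterclockwise.
Bag of cement: 30.9 × 9.8 = 302.8 N down at 4.49 m → arm 0.26 m, τ = 302.8 × 0.26 = 78.73 N·m counterclockwise.
Sandbag: 28 × 9.8 = 274.4 N down at 3.75 m → arm 1 m, τ = 274.4 × 1 = 274.4 N·m counterclockwise.
Load: 13 × 9.8 = 127.4 N down at 1.49 m → arm 3.26 m, τ = 127.4 × 3.26 = 415.3 N·m counterclockwise.
Net load moment about support B = 1234 N·m counterclockwise.
Reaction R at support A is upward at 0 m, arm 4.75 m → moment R × 4.75 clockwise.
Στ = 0 ⇒ R × 4.75 = 1234 ⇒ R = 260 N.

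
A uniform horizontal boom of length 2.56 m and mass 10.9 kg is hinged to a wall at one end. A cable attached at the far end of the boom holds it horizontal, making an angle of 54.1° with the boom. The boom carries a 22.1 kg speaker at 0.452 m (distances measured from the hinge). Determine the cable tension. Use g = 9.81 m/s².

Take moments about the hinge.
Beam weight: 10.9 × 9.81 = 106.9 N down at 1.28 m → arm 1.28 m, τ = 106.9 × 1.28 = 136.8 N·m clockwise.
Speaker: 22.1 × 9.81 = 216.8 N down at 0.452 m → arm 0.452 m, τ = 216.8 × 0.452 = 97.99 N·m clockwise.
Total clockwise load moment = 234.8 N·m.
The cable tension T acts at 2.56 m; only its component perpendicular to the boom, T sinθ, produces torque. sin 54.1° = 0.81.
Setting net torque to zero: T × 2.56 × 0.81 = 234.8 → T = 234.8 / 2.074 = 113 N.

T ≈ 113 N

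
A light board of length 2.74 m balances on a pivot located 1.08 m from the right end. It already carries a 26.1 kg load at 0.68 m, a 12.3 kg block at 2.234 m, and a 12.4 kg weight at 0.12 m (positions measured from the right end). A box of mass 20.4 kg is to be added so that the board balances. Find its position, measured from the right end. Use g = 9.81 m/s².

Taking torques about the pivot (at 1.08 m from the right end):
Load: 26.1 × 9.81 = 256 N down at 0.68 m → arm 0.4 m, τ = 256 × 0.4 = 102.4 N·m clockwise.
Block: 12.3 × 9.81 = 120.7 N down at 2.234 m → arm 1.154 m, τ = 120.7 × 1.154 = 139.3 N·m counterclockwise.
Weight: 12.4 × 9.81 = 121.6 N down at 0.12 m → arm 0.96 m, τ = 121.6 × 0.96 = 116.7 N·m clockwise.
Net moment of existing loads = 79.8 N·m clockwise.
The box weighs 20.4 × 9.81 = 200.1 N and must supply an equal counterclockwise moment, so its lever arm about the pivot is 79.8 / 200.1 = 0.399 m.
That puts it at 1.08 + 0.399 = 1.48 m from the right end.

x ≈ 1.48 m from the right end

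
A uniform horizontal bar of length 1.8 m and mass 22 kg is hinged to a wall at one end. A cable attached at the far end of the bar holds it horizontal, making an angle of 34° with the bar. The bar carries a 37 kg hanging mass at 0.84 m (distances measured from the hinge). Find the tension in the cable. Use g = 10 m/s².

T ≈ 505 N

Sum moments about the hinge (the unknown hinge reaction has zero arm there).
Beam weight: 22 × 10 = 220 N down at 0.9 m → arm 0.9 m, τ = 220 × 0.9 = 198 N·m clockwise.
Hanging mass: 37 × 10 = 370 N down at 0.84 m → arm 0.84 m, τ = 370 × 0.84 = 310.8 N·m clockwise.
Total clockwise load moment = 508.8 N·m.
The cable tension T acts at 1.8 m; only its component perpendicular to the bar, T sinθ, produces torque. sin 34° = 0.5592.
Balancing moments: T × 1.8 × 0.5592 = 508.8, giving T = 508.8 / 1.007 = 505 N.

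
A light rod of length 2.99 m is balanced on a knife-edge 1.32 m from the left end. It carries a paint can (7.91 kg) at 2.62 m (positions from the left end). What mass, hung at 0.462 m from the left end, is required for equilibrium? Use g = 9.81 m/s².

Taking torques about the knife-edge (at 1.32 m from the left end):
Paint can: 7.91 × 9.81 = 77.6 N down at 2.62 m → arm 1.3 m, τ = 77.6 × 1.3 = 100.9 N·m clockwise.
Net moment of known loads = 100.9 N·m clockwise.
An unknown mass m at 0.462 m has arm 0.858 m; its moment is m·g·0.858 counterclockwise.
Setting net torque to zero: m × 9.81 × 0.858 = 100.9 → m = 100.9 / (9.81 × 0.858) = 12 kg.

m ≈ 12 kg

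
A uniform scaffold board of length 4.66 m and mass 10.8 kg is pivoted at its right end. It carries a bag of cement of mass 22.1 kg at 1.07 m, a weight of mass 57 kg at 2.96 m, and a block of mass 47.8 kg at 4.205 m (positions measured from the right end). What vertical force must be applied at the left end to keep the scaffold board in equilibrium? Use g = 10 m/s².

F ≈ 898 N

Choose the right end as the axis so the unknown pivot reaction has zero arm there.
Beam weight: 10.8 × 10 = 108 N down at 2.33 m → arm 2.33 m, τ = 108 × 2.33 = 251.6 N·m counterclockwise.
Bag of cement: 22.1 × 10 = 221 N down at 1.07 m → arm 1.07 m, τ = 221 × 1.07 = 236.5 N·m counterclockwise.
Weight: 57 × 10 = 570 N down at 2.96 m → arm 2.96 m, τ = 570 × 2.96 = 1687 N·m counterclockwise.
Block: 47.8 × 10 = 478 N down at 4.205 m → arm 4.205 m, τ = 478 × 4.205 = 2010 N·m counterclockwise.
Net moment of the loads = 4185 N·m counterclockwise.
The upward force F acts at the left end, arm 4.66 m, giving F × 4.66 clockwise.
For rotational equilibrium, F × 4.66 = 4185, so F = 4185 / 4.66 = 898 N.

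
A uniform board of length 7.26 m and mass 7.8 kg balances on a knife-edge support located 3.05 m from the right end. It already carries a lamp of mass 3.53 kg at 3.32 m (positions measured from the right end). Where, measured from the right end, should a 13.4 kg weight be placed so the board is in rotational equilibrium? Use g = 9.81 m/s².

x ≈ 2.64 m from the right end

Taking torques about the knife-edge support (at 3.05 m from the right end):
Beam weight: 7.8 × 9.81 = 76.52 N down at 3.63 m → arm 0.58 m, τ = 76.52 × 0.58 = 44.38 N·m counterclockwise.
Lamp: 3.53 × 9.81 = 34.63 N down at 3.32 m → arm 0.27 m, τ = 34.63 × 0.27 = 9.35 N·m counterclockwise.
Net moment of existing loads = 53.73 N·m counterclockwise.
The weight weighs 13.4 × 9.81 = 131.5 N and must supply an equal clockwise moment, so its lever arm about the knife-edge support is 53.73 / 131.5 = 0.409 m.
That puts it at 3.05 − 0.409 = 2.64 m from the right end.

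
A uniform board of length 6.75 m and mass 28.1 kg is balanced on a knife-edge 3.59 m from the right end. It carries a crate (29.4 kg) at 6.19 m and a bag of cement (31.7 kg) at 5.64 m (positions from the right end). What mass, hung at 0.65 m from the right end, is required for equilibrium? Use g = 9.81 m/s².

m ≈ 46 kg

Taking torques about the knife-edge (at 3.59 m from the right end):
Beam weight: 28.1 × 9.81 = 275.7 N down at 3.375 m → arm 0.215 m, τ = 275.7 × 0.215 = 59.28 N·m clockwise.
Crate: 29.4 × 9.81 = 288.4 N down at 6.19 m → arm 2.6 m, τ = 288.4 × 2.6 = 749.8 N·m counterclockwise.
Bag of cement: 31.7 × 9.81 = 311 N down at 5.64 m → arm 2.05 m, τ = 311 × 2.05 = 637.5 N·m counterclockwise.
Net moment of known loads = 1328 N·m counterclockwise.
An unknown mass m at 0.65 m has arm 2.94 m; its moment is m·g·2.94 clockwise.
For rotational equilibrium, m × 9.81 × 2.94 = 1328, so m = 1328 / (9.81 × 2.94) = 46 kg.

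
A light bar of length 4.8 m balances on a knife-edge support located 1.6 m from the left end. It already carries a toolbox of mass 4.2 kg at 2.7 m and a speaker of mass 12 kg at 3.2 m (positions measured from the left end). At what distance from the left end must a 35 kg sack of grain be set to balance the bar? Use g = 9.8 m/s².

x ≈ 0.919 m from the left end

Sum moments about the knife-edge support (at 1.6 m from the left end) (the support reaction has zero arm there).
Toolbox: 4.2 × 9.8 = 41.16 N down at 2.7 m → arm 1.1 m, τ = 41.16 × 1.1 = 45.28 N·m clockwise.
Speaker: 12 × 9.8 = 117.6 N down at 3.2 m → arm 1.6 m, τ = 117.6 × 1.6 = 188.2 N·m clockwise.
Net moment of existing loads = 233.5 N·m clockwise.
The sack of grain weighs 35 × 9.8 = 343 N and must supply an equal counterclockwise moment, so its lever arm about the knife-edge support is 233.5 / 343 = 0.681 m.
That puts it at 1.6 − 0.681 = 0.919 m from the left end.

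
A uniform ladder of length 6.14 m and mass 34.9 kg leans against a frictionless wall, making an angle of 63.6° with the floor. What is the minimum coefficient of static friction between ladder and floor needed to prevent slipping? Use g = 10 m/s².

μ_min ≈ 0.248

Taking torques about the foot of the ladder:
Ladder weight 34.9×10 = 349 N acts at 3.07 m along the ladder; its horizontal arm is 3.07·cos63.6° = 1.365 m → τ = 476.4 N·m clockwise.
Wall normal N acts horizontally at the top; its moment arm is the height L sinθ = 6.14·sin63.6° = 5.5 m, counterclockwise.
For rotational equilibrium, N × 5.5 = 476.4, so N = 86.62 N.
ΣFx = 0 ⇒ f = N_wall = 86.62 N. ΣFy = 0 ⇒ N_floor = 349 N.
μ_min = f / N_floor = 86.62 / 349 = 0.248.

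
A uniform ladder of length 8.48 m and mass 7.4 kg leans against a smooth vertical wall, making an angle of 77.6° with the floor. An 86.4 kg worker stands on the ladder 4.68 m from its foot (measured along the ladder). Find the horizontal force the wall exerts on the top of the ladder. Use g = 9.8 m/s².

Choose the foot of the ladder as the axis so the floor normal and friction both act there and drop out.
Ladder weight 7.4×9.8 = 72.52 N acts at 4.24 m along the ladder; its horizontal arm is 4.24·cos77.6° = 0.9105 m → τ = 66.03 N·m clockwise.
Worker: 86.4×9.8 = 846.7 N at 4.68 m → arm 1.005 m → τ = 850.9 N·m clockwise.
Wall normal N acts horizontally at the top; its moment arm is the height L sinθ = 8.48·sin77.6° = 8.282 m, counterclockwise.
Setting net torque to zero: N × 8.282 = 916.9 → N = 111 N.

N_wall ≈ 111 N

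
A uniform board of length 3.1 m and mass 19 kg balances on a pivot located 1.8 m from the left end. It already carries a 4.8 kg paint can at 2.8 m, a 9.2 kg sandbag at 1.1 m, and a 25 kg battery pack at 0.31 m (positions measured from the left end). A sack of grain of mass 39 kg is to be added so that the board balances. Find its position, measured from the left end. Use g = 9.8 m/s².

x ≈ 2.92 m from the left end

Sum moments about the pivot (at 1.8 m from the left end) (the support reaction has zero arm there).
Beam weight: 19 × 9.8 = 186.2 N down at 1.55 m → arm 0.25 m, τ = 186.2 × 0.25 = 46.55 N·m counterclockwise.
Paint can: 4.8 × 9.8 = 47.04 N down at 2.8 m → arm 1 m, τ = 47.04 × 1 = 47.04 N·m clockwise.
Sandbag: 9.2 × 9.8 = 90.16 N down at 1.1 m → arm 0.7 m, τ = 90.16 × 0.7 = 63.11 N·m counterclockwise.
Battery pack: 25 × 9.8 = 245 N down at 0.31 m → arm 1.49 m, τ = 245 × 1.49 = 365.1 N·m counterclockwise.
Net moment of existing loads = 427.7 N·m counterclockwise.
The sack of grain weighs 39 × 9.8 = 382.2 N and must supply an equal clockwise moment, so its lever arm about the pivot is 427.7 / 382.2 = 1.12 m.
That puts it at 1.8 + 1.12 = 2.92 m from the left end.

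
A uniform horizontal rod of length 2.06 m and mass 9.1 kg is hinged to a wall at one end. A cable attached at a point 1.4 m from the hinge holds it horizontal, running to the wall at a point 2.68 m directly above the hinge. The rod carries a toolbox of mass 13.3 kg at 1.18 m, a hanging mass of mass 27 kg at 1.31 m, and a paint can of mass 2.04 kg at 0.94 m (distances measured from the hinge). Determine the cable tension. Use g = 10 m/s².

T ≈ 502 N

About the hinge:
Beam weight: 9.1 × 10 = 91 N down at 1.03 m → arm 1.03 m, τ = 91 × 1.03 = 93.73 N·m clockwise.
Toolbox: 13.3 × 10 = 133 N down at 1.18 m → arm 1.18 m, τ = 133 × 1.18 = 156.9 N·m clockwise.
Hanging mass: 27 × 10 = 270 N down at 1.31 m → arm 1.31 m, τ = 270 × 1.31 = 353.7 N·m clockwise.
Paint can: 2.04 × 10 = 20.4 N down at 0.94 m → arm 0.94 m, τ = 20.4 × 0.94 = 19.18 N·m clockwise.
Total clockwise load moment = 623.5 N·m.
The cable tension T acts at 1.4 m; only its component perpendicular to the rod, T sinθ, produces torque. sinθ = h/√(h²+d²) = 2.68/√(2.68²+1.4²) = 0.8863.
Balancing moments: T × 1.4 × 0.8863 = 623.5, giving T = 623.5 / 1.241 = 502 N.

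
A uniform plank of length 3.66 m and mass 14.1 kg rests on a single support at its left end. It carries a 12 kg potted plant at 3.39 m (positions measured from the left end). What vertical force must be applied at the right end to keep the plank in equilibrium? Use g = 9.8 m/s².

About the left end:
Beam weight: 14.1 × 9.8 = 138.2 N down at 1.83 m → arm 1.83 m, τ = 138.2 × 1.83 = 252.9 N·m clockwise.
Potted plant: 12 × 9.8 = 117.6 N down at 3.39 m → arm 3.39 m, τ = 117.6 × 3.39 = 398.7 N·m clockwise.
Net moment of the loads = 651.6 N·m clockwise.
The upward force F acts at the right end, arm 3.66 m, giving F × 3.66 counterclockwise.
Balancing moments: F × 3.66 = 651.6, giving F = 651.6 / 3.66 = 178 N.

F ≈ 178 N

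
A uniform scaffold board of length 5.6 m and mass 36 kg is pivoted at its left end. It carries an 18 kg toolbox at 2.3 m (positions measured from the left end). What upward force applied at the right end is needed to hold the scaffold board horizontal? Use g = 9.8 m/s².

Sum moments about the left end (the unknown pivot reaction has zero arm there).
Beam weight: 36 × 9.8 = 352.8 N down at 2.8 m → arm 2.8 m, τ = 352.8 × 2.8 = 987.8 N·m clockwise.
Toolbox: 18 × 9.8 = 176.4 N down at 2.3 m → arm 2.3 m, τ = 176.4 × 2.3 = 405.7 N·m clockwise.
Net moment of the loads = 1394 N·m clockwise.
The upward force F acts at the right end, arm 5.6 m, giving F × 5.6 counterclockwise.
Στ = 0 ⇒ F × 5.6 = 1394 ⇒ F = 1394 / 5.6 = 249 N.

F ≈ 249 N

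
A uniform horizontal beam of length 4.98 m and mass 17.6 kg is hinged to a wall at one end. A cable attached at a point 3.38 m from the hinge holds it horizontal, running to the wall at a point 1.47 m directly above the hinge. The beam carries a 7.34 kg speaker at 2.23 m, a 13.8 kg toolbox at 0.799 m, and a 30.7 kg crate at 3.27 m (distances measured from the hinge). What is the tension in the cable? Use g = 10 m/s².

Take moments about the hinge.
Beam weight: 17.6 × 10 = 176 N down at 2.49 m → arm 2.49 m, τ = 176 × 2.49 = 438.2 N·m clockwise.
Speaker: 7.34 × 10 = 73.4 N down at 2.23 m → arm 2.23 m, τ = 73.4 × 2.23 = 163.7 N·m clockwise.
Toolbox: 13.8 × 10 = 138 N down at 0.799 m → arm 0.799 m, τ = 138 × 0.799 = 110.3 N·m clockwise.
Crate: 30.7 × 10 = 307 N down at 3.27 m → arm 3.27 m, τ = 307 × 3.27 = 1004 N·m clockwise.
Total clockwise load moment = 1716 N·m.
The cable tension T acts at 3.38 m; only its component perpendicular to the beam, T sinθ, produces torque. sinθ = h/√(h²+d²) = 1.47/√(1.47²+3.38²) = 0.3988.
For rotational equilibrium, T × 3.38 × 0.3988 = 1716, so T = 1716 / 1.348 = 1270 N.

T ≈ 1270 N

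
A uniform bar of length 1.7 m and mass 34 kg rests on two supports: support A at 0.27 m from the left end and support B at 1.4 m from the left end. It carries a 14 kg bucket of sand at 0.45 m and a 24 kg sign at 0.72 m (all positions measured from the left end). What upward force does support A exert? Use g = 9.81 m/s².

R_A ≈ 419 N

About support B:
Beam weight: 34 × 9.81 = 333.5 N down at 0.85 m → arm 0.55 m, τ = 333.5 × 0.55 = 183.4 N·m counterclockwise.
Bucket of sand: 14 × 9.81 = 137.3 N down at 0.45 m → arm 0.95 m, τ = 137.3 × 0.95 = 130.4 N·m counterclockwise.
Sign: 24 × 9.81 = 235.4 N down at 0.72 m → arm 0.68 m, τ = 235.4 × 0.68 = 160.1 N·m counterclockwise.
Net load moment about support B = 473.9 N·m counterclockwise.
Reaction R at support A is upward at 0.27 m, arm 1.13 m → moment R × 1.13 clockwise.
Setting net torque to zero: R × 1.13 = 473.9 → R = 419 N.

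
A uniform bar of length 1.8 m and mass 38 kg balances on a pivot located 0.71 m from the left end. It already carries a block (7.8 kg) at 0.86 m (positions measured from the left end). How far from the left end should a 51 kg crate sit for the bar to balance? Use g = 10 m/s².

Sum moments about the pivot (at 0.71 m from the left end) (the support reaction has zero arm there).
Beam weight: 38 × 10 = 380 N down at 0.9 m → arm 0.19 m, τ = 380 × 0.19 = 72.2 N·m clockwise.
Block: 7.8 × 10 = 78 N down at 0.86 m → arm 0.15 m, τ = 78 × 0.15 = 11.7 N·m clockwise.
Net moment of existing loads = 83.9 N·m clockwise.
The crate weighs 51 × 10 = 510 N and must supply an equal counterclockwise moment, so its lever arm about the pivot is 83.9 / 510 = 0.165 m.
That puts it at 0.71 − 0.165 = 0.545 m from the left end.

x ≈ 0.545 m from the left end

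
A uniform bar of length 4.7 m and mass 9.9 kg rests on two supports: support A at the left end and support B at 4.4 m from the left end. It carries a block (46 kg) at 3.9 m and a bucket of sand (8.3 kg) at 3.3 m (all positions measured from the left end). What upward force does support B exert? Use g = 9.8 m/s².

Take moments about support A.
Beam weight: 9.9 × 9.8 = 97.02 N down at 2.35 m → arm 2.35 m, τ = 97.02 × 2.35 = 228 N·m clockwise.
Block: 46 × 9.8 = 450.8 N down at 3.9 m → arm 3.9 m, τ = 450.8 × 3.9 = 1758 N·m clockwise.
Bucket of sand: 8.3 × 9.8 = 81.34 N down at 3.3 m → arm 3.3 m, τ = 81.34 × 3.3 = 268.4 N·m clockwise.
Net load moment about support A = 2254 N·m clockwise.
Reaction R at support B is upward at 4.4 m, arm 4.4 m → moment R × 4.4 counterclockwise.
For rotational equilibrium, R × 4.4 = 2254, so R = 512 N.

R_B ≈ 512 N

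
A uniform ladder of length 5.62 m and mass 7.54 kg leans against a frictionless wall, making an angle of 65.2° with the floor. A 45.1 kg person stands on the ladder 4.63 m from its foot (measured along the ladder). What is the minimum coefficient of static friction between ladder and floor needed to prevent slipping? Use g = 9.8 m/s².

μ_min ≈ 0.359

Choose the foot of the ladder as the axis so the floor normal and friction both act there and drop out.
Ladder weight 7.54×9.8 = 73.89 N acts at 2.81 m along the ladder; its horizontal arm is 2.81·cos65.2° = 1.179 m → τ = 87.12 N·m clockwise.
Person: 45.1×9.8 = 442 N at 4.63 m → arm 1.942 m → τ = 858.4 N·m clockwise.
Wall normal N acts horizontally at the top; its moment arm is the height L sinθ = 5.62·sin65.2° = 5.102 m, counterclockwise.
Στ = 0 ⇒ N × 5.102 = 945.5 ⇒ N = 185.3 N.
ΣFx = 0 ⇒ f = N_wall = 185.3 N. ΣFy = 0 ⇒ N_floor = 515.9 N.
μ_min = f / N_floor = 185.3 / 515.9 = 0.359.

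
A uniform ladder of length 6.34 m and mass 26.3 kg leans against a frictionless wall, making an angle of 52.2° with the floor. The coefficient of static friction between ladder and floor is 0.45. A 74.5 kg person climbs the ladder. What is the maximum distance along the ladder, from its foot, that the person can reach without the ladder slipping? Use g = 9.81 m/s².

Choose the foot of the ladder as the axis so the floor normal and friction both act there and drop out.
Ladder weight 26.3×9.81 = 258 N acts at 3.17 m along the ladder; its horizontal arm is 3.17·cos52.2° = 1.943 m → τ = 501.3 N·m clockwise.
Person weight 74.5×9.81 = 730.8 N at distance d → arm d·cos52.2° → τ = 730.8·d·0.6129 clockwise.
Wall normal N at the top has arm L sinθ = 5.01 m counterclockwise, so Στ = 0 gives N·5.01 = 501.3 + 447.9·d.
ΣFy = 0 ⇒ N_floor = 988.8 N, so the maximum friction is μ_s·N_floor = 0.45×988.8 = 445 N. ΣFx = 0 ⇒ N_wall = f, so at the slipping point N = 445 N.
Substituting: 445×5.01 = 501.3 + 447.9·d ⇒ d = (2229 − 501.3) / 447.9 = 3.86 m.

d ≈ 3.86 m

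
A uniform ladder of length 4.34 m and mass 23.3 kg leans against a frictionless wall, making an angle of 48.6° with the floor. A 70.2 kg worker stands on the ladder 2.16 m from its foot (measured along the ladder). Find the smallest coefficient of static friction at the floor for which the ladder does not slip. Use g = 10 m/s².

μ_min ≈ 0.439

Take moments about the foot of the ladder.
Ladder weight 23.3×10 = 233 N acts at 2.17 m along the ladder; its horizontal arm is 2.17·cos48.6° = 1.435 m → τ = 334.4 N·m clockwise.
Worker: 70.2×10 = 702 N at 2.16 m → arm 1.428 m → τ = 1002 N·m clockwise.
Wall normal N acts horizontally at the top; its moment arm is the height L sinθ = 4.34·sin48.6° = 3.255 m, counterclockwise.
Setting net torque to zero: N × 3.255 = 1336 → N = 410.4 N.
ΣFx = 0 ⇒ f = N_wall = 410.4 N. ΣFy = 0 ⇒ N_floor = 935 N.
μ_min = f / N_floor = 410.4 / 935 = 0.439.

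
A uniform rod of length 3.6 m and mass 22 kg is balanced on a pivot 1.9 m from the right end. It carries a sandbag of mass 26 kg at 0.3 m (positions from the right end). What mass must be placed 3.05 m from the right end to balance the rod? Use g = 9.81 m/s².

Sum moments about the pivot (at 1.9 m from the right end) (the support reaction has zero arm there).
Beam weight: 22 × 9.81 = 215.8 N down at 1.8 m → arm 0.1 m, τ = 215.8 × 0.1 = 21.58 N·m clockwise.
Sandbag: 26 × 9.81 = 255.1 N down at 0.3 m → arm 1.6 m, τ = 255.1 × 1.6 = 408.2 N·m clockwise.
Net moment of known loads = 429.8 N·m clockwise.
An unknown mass m at 3.05 m has arm 1.15 m; its moment is m·g·1.15 counterclockwise.
For rotational equilibrium, m × 9.81 × 1.15 = 429.8, so m = 429.8 / (9.81 × 1.15) = 38.1 kg.

m ≈ 38.1 kg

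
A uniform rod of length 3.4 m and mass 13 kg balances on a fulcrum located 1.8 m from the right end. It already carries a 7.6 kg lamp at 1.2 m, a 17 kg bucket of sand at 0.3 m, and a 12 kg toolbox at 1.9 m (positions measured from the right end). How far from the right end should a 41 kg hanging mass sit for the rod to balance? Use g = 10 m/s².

Taking torques about the fulcrum (at 1.8 m from the right end):
Beam weight: 13 × 10 = 130 N down at 1.7 m → arm 0.1 m, τ = 130 × 0.1 = 13 N·m clockwise.
Lamp: 7.6 × 10 = 76 N down at 1.2 m → arm 0.6 m, τ = 76 × 0.6 = 45.6 N·m clockwise.
Bucket of sand: 17 × 10 = 170 N down at 0.3 m → arm 1.5 m, τ = 170 × 1.5 = 255 N·m clockwise.
Toolbox: 12 × 10 = 120 N down at 1.9 m → arm 0.1 m, τ = 120 × 0.1 = 12 N·m counterclockwise.
Net moment of existing loads = 301.6 N·m clockwise.
The hanging mass weighs 41 × 10 = 410 N and must supply an equal counterclockwise moment, so its lever arm about the fulcrum is 301.6 / 410 = 0.736 m.
That puts it at 1.8 + 0.736 = 2.54 m from the right end.

x ≈ 2.54 m from the right end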